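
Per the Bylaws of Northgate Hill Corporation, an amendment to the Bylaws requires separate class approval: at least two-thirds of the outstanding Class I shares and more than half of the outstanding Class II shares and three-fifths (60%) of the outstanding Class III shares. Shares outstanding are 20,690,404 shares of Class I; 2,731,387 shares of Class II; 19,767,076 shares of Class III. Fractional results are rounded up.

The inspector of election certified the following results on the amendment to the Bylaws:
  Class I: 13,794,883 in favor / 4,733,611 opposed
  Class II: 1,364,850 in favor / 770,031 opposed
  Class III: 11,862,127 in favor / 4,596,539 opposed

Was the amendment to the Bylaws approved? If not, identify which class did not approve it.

Not approved — the Class II shares did not give the required vote.

Class I: 2/3 of 20690404 = 13793602.67, rounded up to 13793603; 13,793,603 required, 13,794,883 in favor — approved.
Class II: a majority of 2731387 is 1365694; 1,365,694 required, 1,364,850 in favor — not approved.
Class III: 3/5 of 19767076 = 11860245.60, rounded up to 11860246; 11,860,246 required, 11,862,127 in favor — approved.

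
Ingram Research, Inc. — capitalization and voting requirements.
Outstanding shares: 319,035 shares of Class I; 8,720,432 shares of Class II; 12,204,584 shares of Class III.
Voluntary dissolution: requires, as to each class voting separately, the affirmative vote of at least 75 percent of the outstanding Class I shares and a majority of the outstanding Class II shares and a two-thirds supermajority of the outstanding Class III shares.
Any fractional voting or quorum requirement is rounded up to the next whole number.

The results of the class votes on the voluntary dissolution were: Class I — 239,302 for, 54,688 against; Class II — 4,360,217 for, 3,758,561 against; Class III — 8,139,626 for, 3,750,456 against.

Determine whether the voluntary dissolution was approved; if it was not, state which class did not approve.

Approved — every class gave the required vote.

Class I: 3/4 of 319035 = 239276.25, rounded up to 239277; 239,277 required, 239,302 in favor — approved.
Class II: a majority of 8720432 is 4360217; 4,360,217 required, 4,360,217 in favor — approved.
Class III: 2/3 of 12204584 = 8136389.33, rounded up to 8136390; 8,136,390 required, 8,139,626 in favor — approved.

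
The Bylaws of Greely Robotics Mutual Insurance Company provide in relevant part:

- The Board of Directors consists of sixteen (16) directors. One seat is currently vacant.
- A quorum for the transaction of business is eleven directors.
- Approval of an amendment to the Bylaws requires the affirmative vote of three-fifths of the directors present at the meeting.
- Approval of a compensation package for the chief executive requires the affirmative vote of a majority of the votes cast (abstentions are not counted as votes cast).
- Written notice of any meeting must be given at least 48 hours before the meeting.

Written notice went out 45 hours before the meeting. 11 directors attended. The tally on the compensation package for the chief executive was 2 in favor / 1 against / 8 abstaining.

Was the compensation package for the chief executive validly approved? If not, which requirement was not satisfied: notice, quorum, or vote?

Invalid — notice requirement not satisfied.

Notice: 45 hours given; 48 required (45 < 48). Not satisfied.
Quorum: 11 present; quorum is 11. Satisfied.
Vote: the compensation package for the chief executive requires a majority of the votes cast (11 present − 8 abstaining = 3). A majority of 3 is 2, so 2 affirmative votes are needed; 2 voted in favor. Satisfied.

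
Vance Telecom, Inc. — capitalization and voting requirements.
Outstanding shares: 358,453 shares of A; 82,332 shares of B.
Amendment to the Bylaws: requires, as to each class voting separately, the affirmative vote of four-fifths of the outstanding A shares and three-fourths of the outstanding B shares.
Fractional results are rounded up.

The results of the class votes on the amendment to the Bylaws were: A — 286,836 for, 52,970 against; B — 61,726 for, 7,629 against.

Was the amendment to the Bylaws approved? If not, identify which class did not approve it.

A: 4/5 of 358453 = 286762.40, rounded up to 286763; 286,763 required, 286,836 in favor — approved.
B: 3/4 of 82332 = 61749; 61,749 required, 61,726 in favor — not approved.

Not approved — the B shares did not give the required vote.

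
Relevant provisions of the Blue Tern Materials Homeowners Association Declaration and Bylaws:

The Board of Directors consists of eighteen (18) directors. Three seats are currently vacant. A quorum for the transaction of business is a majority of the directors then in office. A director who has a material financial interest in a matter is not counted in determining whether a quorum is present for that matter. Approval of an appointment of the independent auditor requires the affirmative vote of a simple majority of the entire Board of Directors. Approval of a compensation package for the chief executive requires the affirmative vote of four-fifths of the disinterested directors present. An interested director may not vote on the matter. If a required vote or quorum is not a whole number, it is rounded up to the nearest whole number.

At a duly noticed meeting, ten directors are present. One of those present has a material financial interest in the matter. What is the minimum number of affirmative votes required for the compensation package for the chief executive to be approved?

8

The compensation package for the chief executive requires four-fifths of the disinterested directors present (10 − 1 = 9).
4/5 of 9 = 7.20, rounded up to 8.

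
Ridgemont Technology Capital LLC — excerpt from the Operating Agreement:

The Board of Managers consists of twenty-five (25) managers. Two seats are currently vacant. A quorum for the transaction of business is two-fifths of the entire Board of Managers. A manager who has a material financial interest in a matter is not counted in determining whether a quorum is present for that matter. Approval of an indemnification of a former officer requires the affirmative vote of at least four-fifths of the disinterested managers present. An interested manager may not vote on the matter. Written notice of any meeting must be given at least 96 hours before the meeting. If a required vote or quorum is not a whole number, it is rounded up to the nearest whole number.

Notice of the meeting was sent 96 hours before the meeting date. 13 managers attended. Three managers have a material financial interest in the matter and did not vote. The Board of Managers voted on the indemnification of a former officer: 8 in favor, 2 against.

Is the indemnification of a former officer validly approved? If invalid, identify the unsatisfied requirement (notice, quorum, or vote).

Valid — all requirements satisfied.

Notice: 96 hours given; 96 required (96 ≥ 96). Satisfied.
Quorum: 13 present, but the 3 interested managers do not count, leaving 10. Quorum is 10. Satisfied.
Vote: the indemnification of a former officer requires four-fifths of the disinterested managers present (13 − 3 = 10). 4/5 of 10 = 8, so 8 affirmative votes are needed; 8 voted in favor. Satisfied.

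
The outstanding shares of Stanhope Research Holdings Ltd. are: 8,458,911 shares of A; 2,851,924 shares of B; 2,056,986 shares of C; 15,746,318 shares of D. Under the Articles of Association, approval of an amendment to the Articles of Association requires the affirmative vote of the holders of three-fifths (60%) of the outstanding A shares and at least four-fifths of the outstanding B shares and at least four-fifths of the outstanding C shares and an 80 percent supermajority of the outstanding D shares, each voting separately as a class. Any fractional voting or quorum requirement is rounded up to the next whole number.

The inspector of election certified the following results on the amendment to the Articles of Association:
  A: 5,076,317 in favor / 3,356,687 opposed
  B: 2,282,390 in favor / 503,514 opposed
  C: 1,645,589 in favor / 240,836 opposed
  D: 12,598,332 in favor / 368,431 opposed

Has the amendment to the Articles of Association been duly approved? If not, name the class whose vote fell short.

Approved — every class gave the required vote.

A: 3/5 of 8458911 = 5075346.60, rounded up to 5075347; 5,075,347 required, 5,076,317 in favor — approved.
B: 4/5 of 2851924 = 2281539.20, rounded up to 2281540; 2,281,540 required, 2,282,390 in favor — approved.
C: 4/5 of 2056986 = 1645588.80, rounded up to 1645589; 1,645,589 required, 1,645,589 in favor — approved.
D: 4/5 of 15746318 = 12597054.40, rounded up to 12597055; 12,597,055 required, 12,598,332 in favor — approved.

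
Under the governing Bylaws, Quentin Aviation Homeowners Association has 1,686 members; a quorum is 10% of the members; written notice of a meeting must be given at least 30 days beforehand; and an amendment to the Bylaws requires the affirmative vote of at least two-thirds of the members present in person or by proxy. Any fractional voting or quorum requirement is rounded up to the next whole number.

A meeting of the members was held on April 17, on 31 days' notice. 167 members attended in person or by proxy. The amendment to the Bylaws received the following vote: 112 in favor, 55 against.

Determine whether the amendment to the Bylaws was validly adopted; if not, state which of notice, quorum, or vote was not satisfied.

Invalid — quorum requirement not satisfied.

Notice: 31 days given; 30 required. Satisfied.
Quorum: 10% of 1,686 = 168.60, rounded up to 169; 167 present. Not satisfied.
Vote: requires two-thirds of those present (167); 2/3 of 167 = 111.33, rounded up to 112, so 112 needed; 112 in favor. Satisfied.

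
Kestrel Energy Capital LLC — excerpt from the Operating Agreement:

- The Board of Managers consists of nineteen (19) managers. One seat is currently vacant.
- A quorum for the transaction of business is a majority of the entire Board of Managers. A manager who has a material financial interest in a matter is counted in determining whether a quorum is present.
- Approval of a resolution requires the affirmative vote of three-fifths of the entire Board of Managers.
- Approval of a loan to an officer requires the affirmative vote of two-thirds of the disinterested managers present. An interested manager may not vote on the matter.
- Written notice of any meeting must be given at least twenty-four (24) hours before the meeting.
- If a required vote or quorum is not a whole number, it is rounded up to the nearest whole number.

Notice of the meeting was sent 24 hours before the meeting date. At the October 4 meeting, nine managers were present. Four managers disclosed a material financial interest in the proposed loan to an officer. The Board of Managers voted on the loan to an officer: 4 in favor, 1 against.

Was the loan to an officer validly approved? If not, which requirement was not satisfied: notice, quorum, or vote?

Notice: 24 hours given; 24 required (24 ≥ 24). Satisfied.
Quorum: 9 present (interested managers count toward quorum); quorum is 10. Not satisfied.
Vote: the loan to an officer requires two-thirds of the disinterested managers present (9 − 4 = 5). 2/3 of 5 = 3.33, rounded up to 4, so 4 affirmative votes are needed; 4 voted in favor. Satisfied. (Moot — without a quorum no business can be validly transacted.)

Invalid — quorum requirement not satisfied.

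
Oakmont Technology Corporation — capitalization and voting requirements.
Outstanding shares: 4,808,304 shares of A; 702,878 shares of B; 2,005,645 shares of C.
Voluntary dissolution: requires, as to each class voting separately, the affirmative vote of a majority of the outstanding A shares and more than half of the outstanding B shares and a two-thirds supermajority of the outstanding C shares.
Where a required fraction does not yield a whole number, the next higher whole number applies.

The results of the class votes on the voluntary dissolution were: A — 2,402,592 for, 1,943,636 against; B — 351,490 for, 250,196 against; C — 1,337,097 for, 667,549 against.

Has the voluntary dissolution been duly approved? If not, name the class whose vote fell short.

Not approved — the A shares did not give the required vote.

A: a majority of 4808304 is 2404153; 2,404,153 required, 2,402,592 in favor — not approved.
B: a majority of 702878 is 351440; 351,440 required, 351,490 in favor — approved.
C: 2/3 of 2005645 = 1337096.67, rounded up to 1337097; 1,337,097 required, 1,337,097 in favor — approved.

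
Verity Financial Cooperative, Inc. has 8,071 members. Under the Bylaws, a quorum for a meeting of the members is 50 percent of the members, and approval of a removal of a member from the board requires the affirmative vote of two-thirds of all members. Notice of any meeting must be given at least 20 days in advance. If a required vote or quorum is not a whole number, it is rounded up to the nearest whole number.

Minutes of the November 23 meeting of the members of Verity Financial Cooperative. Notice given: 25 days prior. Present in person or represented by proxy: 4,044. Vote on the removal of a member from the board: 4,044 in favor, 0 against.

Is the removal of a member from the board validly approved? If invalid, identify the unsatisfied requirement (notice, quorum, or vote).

Invalid — vote requirement not satisfied.

Notice: 25 days given; 20 required. Satisfied.
Quorum: 50% of 8,071 = 4,035.50, rounded up to 4,036; 4,044 present. Satisfied.
Vote: requires two-thirds of all members (8,071); 2/3 of 8071 = 5380.67, rounded up to 5381, so 5,381 needed; 4,044 in favor. Not satisfied.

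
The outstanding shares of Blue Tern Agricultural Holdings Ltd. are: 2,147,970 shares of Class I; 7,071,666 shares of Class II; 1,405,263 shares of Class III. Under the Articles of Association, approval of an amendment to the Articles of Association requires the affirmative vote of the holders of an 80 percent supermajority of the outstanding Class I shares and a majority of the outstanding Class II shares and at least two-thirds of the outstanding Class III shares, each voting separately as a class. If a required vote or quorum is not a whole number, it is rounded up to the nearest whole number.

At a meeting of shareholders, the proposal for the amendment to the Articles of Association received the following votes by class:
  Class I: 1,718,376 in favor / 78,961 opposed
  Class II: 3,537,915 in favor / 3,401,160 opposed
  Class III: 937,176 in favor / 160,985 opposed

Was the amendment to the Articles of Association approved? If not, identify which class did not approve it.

Class I: 4/5 of 2147970 = 1718376; 1,718,376 required, 1,718,376 in favor — approved.
Class II: a majority of 7071666 is 3535834; 3,535,834 required, 3,537,915 in favor — approved.
Class III: 2/3 of 1405263 = 936842; 936,842 required, 937,176 in favor — approved.

Approved — every class gave the required vote.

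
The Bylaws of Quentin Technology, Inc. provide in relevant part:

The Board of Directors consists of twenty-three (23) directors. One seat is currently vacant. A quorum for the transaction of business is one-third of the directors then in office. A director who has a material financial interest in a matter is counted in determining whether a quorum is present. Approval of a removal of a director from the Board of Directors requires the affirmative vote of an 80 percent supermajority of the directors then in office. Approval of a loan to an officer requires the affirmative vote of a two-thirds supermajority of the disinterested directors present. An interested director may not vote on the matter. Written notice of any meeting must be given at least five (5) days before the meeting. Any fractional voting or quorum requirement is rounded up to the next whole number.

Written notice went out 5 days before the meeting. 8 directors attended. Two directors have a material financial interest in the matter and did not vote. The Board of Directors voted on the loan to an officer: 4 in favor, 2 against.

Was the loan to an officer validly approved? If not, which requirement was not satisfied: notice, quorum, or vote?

Valid — all requirements satisfied.

Notice: 5 days given; 5 required (5 ≥ 5). Satisfied.
Quorum: 8 present (interested directors count toward quorum); quorum is 8. Satisfied.
Vote: the loan to an officer requires two-thirds of the disinterested directors present (8 − 2 = 6). 2/3 of 6 = 4, so 4 affirmative votes are needed; 4 voted in favor. Satisfied.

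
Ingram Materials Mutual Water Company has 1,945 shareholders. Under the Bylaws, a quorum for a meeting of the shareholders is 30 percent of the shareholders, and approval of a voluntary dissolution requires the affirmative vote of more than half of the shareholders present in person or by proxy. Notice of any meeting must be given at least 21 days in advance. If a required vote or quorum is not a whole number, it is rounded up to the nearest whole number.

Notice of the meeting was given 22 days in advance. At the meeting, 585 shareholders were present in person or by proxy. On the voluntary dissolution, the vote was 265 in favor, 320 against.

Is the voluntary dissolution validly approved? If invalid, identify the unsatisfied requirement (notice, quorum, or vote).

Notice: 22 days given; 21 required. Satisfied.
Quorum: 30% of 1,945 = 583.50, rounded up to 584; 585 present. Satisfied.
Vote: requires a majority of those present (585); a majority of 585 is 293, so 293 needed; 265 in favor. Not satisfied.

Invalid — vote requirement not satisfied.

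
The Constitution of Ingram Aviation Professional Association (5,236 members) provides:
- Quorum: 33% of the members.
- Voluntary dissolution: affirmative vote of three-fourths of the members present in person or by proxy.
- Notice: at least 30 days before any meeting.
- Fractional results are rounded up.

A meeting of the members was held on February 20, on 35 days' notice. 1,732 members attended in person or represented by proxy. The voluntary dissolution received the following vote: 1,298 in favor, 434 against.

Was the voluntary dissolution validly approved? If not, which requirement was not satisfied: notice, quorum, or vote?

Invalid — vote requirement not satisfied.

Notice: 35 days given; 30 required. Satisfied.
Quorum: 33% of 5,236 = 1,727.88, rounded up to 1,728; 1,732 present. Satisfied.
Vote: requires three-fourths of those present (1,732); 3/4 of 1732 = 1299, so 1,299 needed; 1,298 in favor. Not satisfied.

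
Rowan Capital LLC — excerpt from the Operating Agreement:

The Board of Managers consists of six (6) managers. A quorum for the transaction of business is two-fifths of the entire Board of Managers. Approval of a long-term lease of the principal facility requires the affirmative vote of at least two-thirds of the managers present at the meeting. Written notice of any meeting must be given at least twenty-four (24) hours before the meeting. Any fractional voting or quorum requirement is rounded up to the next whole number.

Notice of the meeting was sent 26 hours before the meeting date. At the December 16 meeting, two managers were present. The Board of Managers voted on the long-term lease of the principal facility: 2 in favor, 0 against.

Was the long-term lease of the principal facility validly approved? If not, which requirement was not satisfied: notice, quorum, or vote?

Invalid — quorum requirement not satisfied.

Notice: 26 hours given; 24 required (26 ≥ 24). Satisfied.
Quorum: 2 present; quorum is 3. Not satisfied.
Vote: the long-term lease of the principal facility requires two-thirds of the managers present (2). 2/3 of 2 = 1.33, rounded up to 2, so 2 affirmative votes are needed; 2 voted in favor. Satisfied. (Moot — without a quorum no business can be validly transacted.)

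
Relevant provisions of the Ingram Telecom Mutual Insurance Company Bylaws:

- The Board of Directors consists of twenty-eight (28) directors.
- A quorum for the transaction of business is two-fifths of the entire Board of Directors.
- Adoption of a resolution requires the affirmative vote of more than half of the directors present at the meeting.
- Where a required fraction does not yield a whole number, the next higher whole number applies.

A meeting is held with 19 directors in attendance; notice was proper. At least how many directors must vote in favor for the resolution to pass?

The resolution requires a majority of the directors present (19).
A majority of 19 is 10.

10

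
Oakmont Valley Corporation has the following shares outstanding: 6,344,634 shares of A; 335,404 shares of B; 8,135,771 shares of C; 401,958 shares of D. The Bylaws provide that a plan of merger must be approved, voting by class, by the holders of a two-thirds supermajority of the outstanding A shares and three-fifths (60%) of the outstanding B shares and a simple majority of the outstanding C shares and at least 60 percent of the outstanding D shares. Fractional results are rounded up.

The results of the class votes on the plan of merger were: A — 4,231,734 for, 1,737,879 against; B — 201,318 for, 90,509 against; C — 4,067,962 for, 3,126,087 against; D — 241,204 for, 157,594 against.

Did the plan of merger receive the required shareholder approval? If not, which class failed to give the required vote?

Approved — every class gave the required vote.

A: 2/3 of 6344634 = 4229756; 4,229,756 required, 4,231,734 in favor — approved.
B: 3/5 of 335404 = 201242.40, rounded up to 201243; 201,243 required, 201,318 in favor — approved.
C: a majority of 8135771 is 4067886; 4,067,886 required, 4,067,962 in favor — approved.
D: 3/5 of 401958 = 241174.80, rounded up to 241175; 241,175 required, 241,204 in favor — approved.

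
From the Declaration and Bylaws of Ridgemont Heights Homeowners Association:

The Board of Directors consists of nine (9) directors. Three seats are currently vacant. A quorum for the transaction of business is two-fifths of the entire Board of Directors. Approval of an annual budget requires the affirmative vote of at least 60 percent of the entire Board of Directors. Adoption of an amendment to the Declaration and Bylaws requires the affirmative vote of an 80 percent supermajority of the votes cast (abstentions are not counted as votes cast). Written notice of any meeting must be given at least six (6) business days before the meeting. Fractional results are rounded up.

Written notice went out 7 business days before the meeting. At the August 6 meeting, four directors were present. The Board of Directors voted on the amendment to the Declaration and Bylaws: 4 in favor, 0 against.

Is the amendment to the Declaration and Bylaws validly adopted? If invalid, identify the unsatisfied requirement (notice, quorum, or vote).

Notice: 7 business days given; 6 required (7 ≥ 6). Satisfied.
Quorum: 4 present; quorum is 4. Satisfied.
Vote: the amendment to the Declaration and Bylaws requires four-fifths of the votes cast (4). 4/5 of 4 = 3.20, rounded up to 4, so 4 affirmative votes are needed; 4 voted in favor. Satisfied.

Valid — all requirements satisfied.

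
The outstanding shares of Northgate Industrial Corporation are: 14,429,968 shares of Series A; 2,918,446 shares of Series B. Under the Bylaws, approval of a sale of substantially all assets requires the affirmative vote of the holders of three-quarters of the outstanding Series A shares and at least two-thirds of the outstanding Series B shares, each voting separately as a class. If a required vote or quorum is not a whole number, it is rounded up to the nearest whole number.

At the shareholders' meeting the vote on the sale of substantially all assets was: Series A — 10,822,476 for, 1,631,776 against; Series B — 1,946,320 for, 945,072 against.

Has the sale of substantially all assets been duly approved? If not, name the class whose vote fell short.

Series A: 3/4 of 14429968 = 10822476; 10,822,476 required, 10,822,476 in favor — approved.
Series B: 2/3 of 2918446 = 1945630.67, rounded up to 1945631; 1,945,631 required, 1,946,320 in favor — approved.

Approved — every class gave the required vote.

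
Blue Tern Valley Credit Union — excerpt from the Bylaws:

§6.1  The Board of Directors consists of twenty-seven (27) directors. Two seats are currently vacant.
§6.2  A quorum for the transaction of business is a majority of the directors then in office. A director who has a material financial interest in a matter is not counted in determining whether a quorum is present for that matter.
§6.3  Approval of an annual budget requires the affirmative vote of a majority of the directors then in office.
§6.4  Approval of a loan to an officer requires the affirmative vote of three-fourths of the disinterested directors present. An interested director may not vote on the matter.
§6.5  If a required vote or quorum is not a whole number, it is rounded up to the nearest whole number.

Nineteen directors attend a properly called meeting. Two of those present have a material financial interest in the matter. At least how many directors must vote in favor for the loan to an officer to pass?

The loan to an officer requires three-fourths of the disinterested directors present (19 − 2 = 17).
3/4 of 17 = 12.75, rounded up to 13.

13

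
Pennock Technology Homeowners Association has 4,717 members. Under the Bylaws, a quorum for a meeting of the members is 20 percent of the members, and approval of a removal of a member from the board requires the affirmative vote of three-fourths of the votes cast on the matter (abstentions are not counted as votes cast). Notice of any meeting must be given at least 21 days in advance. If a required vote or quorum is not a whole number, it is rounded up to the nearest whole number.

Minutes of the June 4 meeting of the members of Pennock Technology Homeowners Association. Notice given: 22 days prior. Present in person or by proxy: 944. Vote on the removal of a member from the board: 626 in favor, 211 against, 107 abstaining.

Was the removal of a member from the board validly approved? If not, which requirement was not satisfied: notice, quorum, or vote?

Invalid — vote requirement not satisfied.

Notice: 22 days given; 21 required. Satisfied.
Quorum: 20% of 4,717 = 943.40, rounded up to 944; 944 present. Satisfied.
Vote: requires three-fourths of the votes cast (944 − 107 abstaining = 837); 3/4 of 837 = 627.75, rounded up to 628, so 628 needed; 626 in favor. Not satisfied.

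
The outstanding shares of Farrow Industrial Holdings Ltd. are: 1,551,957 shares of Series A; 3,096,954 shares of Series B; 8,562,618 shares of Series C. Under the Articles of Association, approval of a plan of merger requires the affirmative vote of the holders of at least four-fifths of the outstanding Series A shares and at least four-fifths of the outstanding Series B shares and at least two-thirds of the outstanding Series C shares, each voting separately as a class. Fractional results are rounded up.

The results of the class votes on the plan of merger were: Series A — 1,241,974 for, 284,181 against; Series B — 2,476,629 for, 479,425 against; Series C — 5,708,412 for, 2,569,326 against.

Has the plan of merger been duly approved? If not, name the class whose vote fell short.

Not approved — the Series B shares did not give the required vote.

Series A: 4/5 of 1551957 = 1241565.60, rounded up to 1241566; 1,241,566 required, 1,241,974 in favor — approved.
Series B: 4/5 of 3096954 = 2477563.20, rounded up to 2477564; 2,477,564 required, 2,476,629 in favor — not approved.
Series C: 2/3 of 8562618 = 5708412; 5,708,412 required, 5,708,412 in favor — approved.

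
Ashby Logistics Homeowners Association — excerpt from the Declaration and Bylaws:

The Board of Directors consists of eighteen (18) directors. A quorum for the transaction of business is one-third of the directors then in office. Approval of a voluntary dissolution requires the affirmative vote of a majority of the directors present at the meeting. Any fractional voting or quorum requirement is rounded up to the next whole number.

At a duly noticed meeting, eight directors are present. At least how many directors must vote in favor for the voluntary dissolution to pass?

5

The voluntary dissolution requires a majority of the directors present (8).
A majority of 8 is 5.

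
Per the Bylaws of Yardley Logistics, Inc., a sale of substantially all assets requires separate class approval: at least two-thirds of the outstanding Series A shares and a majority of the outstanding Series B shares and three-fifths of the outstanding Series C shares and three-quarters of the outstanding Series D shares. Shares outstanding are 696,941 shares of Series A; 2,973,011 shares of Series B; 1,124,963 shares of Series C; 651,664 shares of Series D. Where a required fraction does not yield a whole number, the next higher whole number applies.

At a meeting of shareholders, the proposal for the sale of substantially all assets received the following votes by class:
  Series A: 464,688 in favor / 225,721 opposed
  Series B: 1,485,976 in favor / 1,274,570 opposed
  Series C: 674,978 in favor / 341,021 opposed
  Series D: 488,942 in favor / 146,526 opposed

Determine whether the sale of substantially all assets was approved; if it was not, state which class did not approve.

Series A: 2/3 of 696941 = 464627.33, rounded up to 464628; 464,628 required, 464,688 in favor — approved.
Series B: a majority of 2973011 is 1486506; 1,486,506 required, 1,485,976 in favor — not approved.
Series C: 3/5 of 1124963 = 674977.80, rounded up to 674978; 674,978 required, 674,978 in favor — approved.
Series D: 3/4 of 651664 = 488748; 488,748 required, 488,942 in favor — approved.

Not approved — the Series B shares did not give the required vote.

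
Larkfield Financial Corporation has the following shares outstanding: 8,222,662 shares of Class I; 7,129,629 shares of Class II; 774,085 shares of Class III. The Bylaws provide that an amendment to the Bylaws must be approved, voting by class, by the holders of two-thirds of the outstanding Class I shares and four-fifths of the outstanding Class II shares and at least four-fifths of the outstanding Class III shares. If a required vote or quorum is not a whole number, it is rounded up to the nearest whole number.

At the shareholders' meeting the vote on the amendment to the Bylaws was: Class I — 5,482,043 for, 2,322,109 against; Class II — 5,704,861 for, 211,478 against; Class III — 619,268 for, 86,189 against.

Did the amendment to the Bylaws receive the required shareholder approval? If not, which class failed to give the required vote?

Class I: 2/3 of 8222662 = 5481774.67, rounded up to 5481775; 5,481,775 required, 5,482,043 in favor — approved.
Class II: 4/5 of 7129629 = 5703703.20, rounded up to 5703704; 5,703,704 required, 5,704,861 in favor — approved.
Class III: 4/5 of 774085 = 619268; 619,268 required, 619,268 in favor — approved.

Approved — every class gave the required vote.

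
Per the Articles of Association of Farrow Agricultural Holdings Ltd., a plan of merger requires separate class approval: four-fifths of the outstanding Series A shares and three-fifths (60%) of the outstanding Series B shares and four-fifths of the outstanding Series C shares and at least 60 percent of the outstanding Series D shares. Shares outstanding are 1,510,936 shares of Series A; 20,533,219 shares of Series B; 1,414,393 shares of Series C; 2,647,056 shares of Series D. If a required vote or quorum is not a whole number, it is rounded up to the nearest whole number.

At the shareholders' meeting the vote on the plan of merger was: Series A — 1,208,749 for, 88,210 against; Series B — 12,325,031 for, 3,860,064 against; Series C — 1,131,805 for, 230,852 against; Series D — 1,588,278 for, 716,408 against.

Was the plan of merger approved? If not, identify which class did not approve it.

Approved — every class gave the required vote.

Series A: 4/5 of 1510936 = 1208748.80, rounded up to 1208749; 1,208,749 required, 1,208,749 in favor — approved.
Series B: 3/5 of 20533219 = 12319931.40, rounded up to 12319932; 12,319,932 required, 12,325,031 in favor — approved.
Series C: 4/5 of 1414393 = 1131514.40, rounded up to 1131515; 1,131,515 required, 1,131,805 in favor — approved.
Series D: 3/5 of 2647056 = 1588233.60, rounded up to 1588234; 1,588,234 required, 1,588,278 in favor — approved.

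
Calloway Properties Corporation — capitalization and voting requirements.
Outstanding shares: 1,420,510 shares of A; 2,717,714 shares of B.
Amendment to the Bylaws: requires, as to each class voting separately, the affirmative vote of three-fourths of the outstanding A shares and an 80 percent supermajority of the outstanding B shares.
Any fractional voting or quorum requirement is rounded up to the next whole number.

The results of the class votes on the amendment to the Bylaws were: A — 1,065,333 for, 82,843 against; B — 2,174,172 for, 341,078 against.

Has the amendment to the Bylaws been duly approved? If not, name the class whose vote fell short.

A: 3/4 of 1420510 = 1065382.50, rounded up to 1065383; 1,065,383 required, 1,065,333 in favor — not approved.
B: 4/5 of 2717714 = 2174171.20, rounded up to 2174172; 2,174,172 required, 2,174,172 in favor — approved.

Not approved — the A shares did not give the required vote.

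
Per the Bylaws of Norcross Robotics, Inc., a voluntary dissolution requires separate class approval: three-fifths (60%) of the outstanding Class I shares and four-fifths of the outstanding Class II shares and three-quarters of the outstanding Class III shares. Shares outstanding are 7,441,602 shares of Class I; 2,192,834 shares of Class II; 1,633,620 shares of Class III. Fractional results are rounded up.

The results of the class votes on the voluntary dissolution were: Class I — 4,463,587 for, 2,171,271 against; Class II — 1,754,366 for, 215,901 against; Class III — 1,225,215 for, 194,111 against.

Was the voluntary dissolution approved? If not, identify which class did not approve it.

Class I: 3/5 of 7441602 = 4464961.20, rounded up to 4464962; 4,464,962 required, 4,463,587 in favor — not approved.
Class II: 4/5 of 2192834 = 1754267.20, rounded up to 1754268; 1,754,268 required, 1,754,366 in favor — approved.
Class III: 3/4 of 1633620 = 1225215; 1,225,215 required, 1,225,215 in favor — approved.

Not approved — the Class I shares did not give the required vote.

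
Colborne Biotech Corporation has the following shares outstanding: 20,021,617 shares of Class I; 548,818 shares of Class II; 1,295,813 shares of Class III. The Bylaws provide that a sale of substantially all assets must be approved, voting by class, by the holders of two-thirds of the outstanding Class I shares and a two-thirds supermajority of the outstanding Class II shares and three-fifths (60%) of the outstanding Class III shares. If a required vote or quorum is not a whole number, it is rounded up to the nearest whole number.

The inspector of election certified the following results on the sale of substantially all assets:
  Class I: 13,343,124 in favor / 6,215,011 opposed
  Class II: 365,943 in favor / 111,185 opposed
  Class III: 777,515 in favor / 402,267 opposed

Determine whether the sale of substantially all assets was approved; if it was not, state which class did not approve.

Not approved — the Class I shares did not give the required vote.

Class I: 2/3 of 20021617 = 13347744.67, rounded up to 13347745; 13,347,745 required, 13,343,124 in favor — not approved.
Class II: 2/3 of 548818 = 365878.67, rounded up to 365879; 365,879 required, 365,943 in favor — approved.
Class III: 3/5 of 1295813 = 777487.80, rounded up to 777488; 777,488 required, 777,515 in favor — approved.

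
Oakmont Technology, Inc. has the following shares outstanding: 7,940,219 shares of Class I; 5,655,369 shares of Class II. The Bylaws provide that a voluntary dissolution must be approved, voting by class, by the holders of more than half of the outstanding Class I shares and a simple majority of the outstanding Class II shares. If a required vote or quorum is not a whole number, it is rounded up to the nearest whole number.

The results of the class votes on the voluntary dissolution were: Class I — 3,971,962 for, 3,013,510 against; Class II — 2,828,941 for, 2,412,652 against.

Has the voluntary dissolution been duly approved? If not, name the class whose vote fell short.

Class I: a majority of 7940219 is 3970110; 3,970,110 required, 3,971,962 in favor — approved.
Class II: a majority of 5655369 is 2827685; 2,827,685 required, 2,828,941 in favor — approved.

Approved — every class gave the required vote.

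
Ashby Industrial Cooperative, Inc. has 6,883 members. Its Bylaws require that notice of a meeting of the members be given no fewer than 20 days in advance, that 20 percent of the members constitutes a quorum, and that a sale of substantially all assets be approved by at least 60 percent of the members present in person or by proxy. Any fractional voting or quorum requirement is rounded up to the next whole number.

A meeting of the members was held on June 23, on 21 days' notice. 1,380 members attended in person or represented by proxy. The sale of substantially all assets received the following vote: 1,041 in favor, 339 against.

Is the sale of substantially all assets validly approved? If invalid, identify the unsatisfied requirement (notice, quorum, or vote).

Valid — all requirements satisfied.

Notice: 21 days given; 20 required. Satisfied.
Quorum: 20% of 6,883 = 1,376.60, rounded up to 1,377; 1,380 present. Satisfied.
Vote: requires three-fifths of those present (1,380); 3/5 of 1380 = 828, so 828 needed; 1,041 in favor. Satisfied.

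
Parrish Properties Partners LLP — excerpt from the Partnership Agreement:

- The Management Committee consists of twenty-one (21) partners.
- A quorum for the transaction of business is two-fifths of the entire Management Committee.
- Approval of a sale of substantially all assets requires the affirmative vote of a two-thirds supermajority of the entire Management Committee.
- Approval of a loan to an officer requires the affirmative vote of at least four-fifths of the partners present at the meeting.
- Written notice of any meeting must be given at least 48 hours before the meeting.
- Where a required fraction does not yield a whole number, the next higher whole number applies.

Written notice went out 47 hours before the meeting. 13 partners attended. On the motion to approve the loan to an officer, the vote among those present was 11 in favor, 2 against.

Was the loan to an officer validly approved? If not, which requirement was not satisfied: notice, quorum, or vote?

Invalid — notice requirement not satisfied.

Notice: 47 hours given; 48 required (47 < 48). Not satisfied.
Quorum: 13 present; quorum is 9. Satisfied.
Vote: the loan to an officer requires four-fifths of the partners present (13). 4/5 of 13 = 10.40, rounded up to 11, so 11 affirmative votes are needed; 11 voted in favor. Satisfied.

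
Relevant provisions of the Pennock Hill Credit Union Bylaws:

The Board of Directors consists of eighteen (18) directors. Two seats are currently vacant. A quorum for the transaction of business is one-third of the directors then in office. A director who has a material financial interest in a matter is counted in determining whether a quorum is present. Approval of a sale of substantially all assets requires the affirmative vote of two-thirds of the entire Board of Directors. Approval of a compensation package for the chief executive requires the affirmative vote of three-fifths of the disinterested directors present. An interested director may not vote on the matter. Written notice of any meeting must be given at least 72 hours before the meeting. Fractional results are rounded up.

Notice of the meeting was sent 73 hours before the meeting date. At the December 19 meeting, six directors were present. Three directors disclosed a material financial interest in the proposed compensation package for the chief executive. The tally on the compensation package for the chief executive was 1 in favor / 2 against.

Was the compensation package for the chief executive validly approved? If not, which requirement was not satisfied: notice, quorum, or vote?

Invalid — vote requirement not satisfied.

Notice: 73 hours given; 72 required (73 ≥ 72). Satisfied.
Quorum: 6 present (interested directors count toward quorum); quorum is 6. Satisfied.
Vote: the compensation package for the chief executive requires three-fifths of the disinterested directors present (6 − 3 = 3). 3/5 of 3 = 1.80, rounded up to 2, so 2 affirmative votes are needed; 1 voted in favor. Not satisfied.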